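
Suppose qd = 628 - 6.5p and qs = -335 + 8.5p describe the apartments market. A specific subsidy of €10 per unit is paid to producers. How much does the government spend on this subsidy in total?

Pre-subsidy: 628 - 6.5p = -335 + 8.5p gives p* = 64.2, q* = 210.7.
With the subsidy, sellers receive ps = pb + 10 for each unit, where pb is the price buyers pay.
Supply in terms of pb becomes qs = -335 + 8.5(pb + 10) = -250 + 8.5pb. Setting this equal to demand: 628 - 6.5pb = -250 + 8.5pb, so pb = 878/15.
Sellers receive ps = 878/15 + 10 = 1028/15; q' = 628 − 6.5·(878/15) = 3713/15.
Government outlay = subsidy × quantity = 10 × 3713/15 = 7426/3.

Government cost = 7426/3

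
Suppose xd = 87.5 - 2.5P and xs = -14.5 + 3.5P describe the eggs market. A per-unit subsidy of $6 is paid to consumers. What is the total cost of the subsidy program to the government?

Government cost = $322.5

Pre-subsidy: 87.5 - 2.5P = -14.5 + 3.5P gives P* = 17, x* = 45.
With the rebate, buyers effectively pay Pb = Ps − 6, where Ps is the price sellers receive.
Demand in terms of Ps becomes xd = 87.5 − 2.5(Ps − 6) = 102.5 - 2.5Ps. Setting this equal to supply: 102.5 - 2.5Ps = -14.5 + 3.5Ps, so Ps = 19.5.
Buyers pay Pb = 19.5 − 6 = 13.5; x' = -14.5 + 3.5·19.5 = 53.75.
Government outlay = subsidy × quantity = 6 × 53.75 = 322.5.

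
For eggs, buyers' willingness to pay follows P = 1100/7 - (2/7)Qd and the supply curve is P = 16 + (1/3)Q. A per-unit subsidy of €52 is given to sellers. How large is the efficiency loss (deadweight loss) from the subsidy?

Deadweight loss = €2184

Pre-subsidy: 1100/7 - (2/7)Q = 16 + (1/3)Q gives Q* = 228 and P* = 92.
With the subsidy, sellers receive Ps = Pb + 52 for each unit, where Pb is the price buyers pay.
On the curves, Pb = 1100/7 - (2/7)Q and Ps = 16 + (1/3)Q; the wedge Ps − Pb = 52 gives 16 + (1/3)Q − (1100/7 - (2/7)Q) = 52, so Q' = 312.
Then Pb = 1100/7 − (2/7)·312 = 68 and Ps = 16 + (1/3)·312 = 120.
The subsidy expands output by 312 − 228 = 84 past the efficient level; on those units the gap between marginal cost and willingness to pay runs from 0 up to 52.
DWL = ½ × 52 × 84 = 2184.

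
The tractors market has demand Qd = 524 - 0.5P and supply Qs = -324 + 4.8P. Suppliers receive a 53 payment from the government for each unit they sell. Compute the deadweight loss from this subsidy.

Pre-subsidy: 524 - 0.5P = -324 + 4.8P gives P* = 160, Q* = 444.
With the subsidy, sellers receive Ps = Pb + 53 for each unit, where Pb is the price buyers pay.
Supply in terms of Pb becomes Qs = -324 + 4.8(Pb + 53) = -69.6 + 4.8Pb. Setting this equal to demand: 524 - 0.5Pb = -69.6 + 4.8Pb, so Pb = 112.
Sellers receive Ps = 112 + 53 = 165; Q' = 524 − 0.5·112 = 468.
The subsidy expands output by 468 − 444 = 24 past the efficient level; on those units the gap between marginal cost and willingness to pay runs from 0 up to 53.
DWL = ½ × 53 × 24 = 636.

Deadweight loss = 636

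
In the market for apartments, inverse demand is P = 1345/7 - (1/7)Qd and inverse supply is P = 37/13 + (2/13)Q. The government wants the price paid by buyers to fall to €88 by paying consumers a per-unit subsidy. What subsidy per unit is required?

At a buyer price of 88, quantity demanded is 1345 − 7·88 = 729.
Sellers supply 729 only when they receive Ps = 37/13 + (2/13)·729 = 115.
s = Ps − Pb = 115 − 88 = 27.

Required subsidy s = €27 per unit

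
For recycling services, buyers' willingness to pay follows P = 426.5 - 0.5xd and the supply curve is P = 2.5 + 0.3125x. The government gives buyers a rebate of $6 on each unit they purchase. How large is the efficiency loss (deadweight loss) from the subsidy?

Deadweight loss = 288/13

Pre-subsidy: 426.5 - 0.5x = 2.5 + 0.3125x gives x* = 6784/13 and P* = 4305/26.
With the rebate, buyers effectively pay Pb = Ps − 6, where Ps is the price sellers receive.
On the curves, Pb = 426.5 - 0.5x and Ps = 2.5 + 0.3125x; the wedge Ps − Pb = 6 gives 2.5 + 0.3125x − (426.5 - 0.5x) = 6, so x' = 6880/13.
Then Pb = 426.5 − 0.5·(6880/13) = 4209/26 and Ps = 2.5 + 0.3125·(6880/13) = 4365/26.
The subsidy expands output by 6880/13 − 6784/13 = 96/13 past the efficient level; on those units the gap between marginal cost and willingness to pay runs from 0 up to 6.
DWL = ½ × 6 × 96/13 = 288/13.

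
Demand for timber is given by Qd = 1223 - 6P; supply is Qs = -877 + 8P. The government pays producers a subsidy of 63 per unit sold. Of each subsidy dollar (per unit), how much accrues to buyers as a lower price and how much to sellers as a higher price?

Pre-subsidy: 1223 - 6P = -877 + 8P gives P* = 150, Q* = 323.
With the subsidy, sellers receive Ps = Pb + 63 for each unit, where Pb is the price buyers pay.
Supply in terms of Pb becomes Qs = -877 + 8(Pb + 63) = -373 + 8Pb. Setting this equal to demand: 1223 - 6Pb = -373 + 8Pb, so Pb = 114.
Sellers receive Ps = 114 + 63 = 177; Q' = 1223 − 6·114 = 539.
Buyers' price falls by P* − Pb = 150 − 114 = 36; sellers' price rises by Ps − P* = 177 − 150 = 27.

Buyers gain 36 per unit; sellers gain 27 per unit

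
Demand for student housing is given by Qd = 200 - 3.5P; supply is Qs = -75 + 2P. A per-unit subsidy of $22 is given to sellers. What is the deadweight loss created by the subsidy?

Deadweight loss = $308

Pre-subsidy: 200 - 3.5P = -75 + 2P gives P* = 50, Q* = 25.
With the subsidy, sellers receive Ps = Pb + 22 for each unit, where Pb is the price buyers pay.
Supply in terms of Pb becomes Qs = -75 + 2(Pb + 22) = -31 + 2Pb. Setting this equal to demand: 200 - 3.5Pb = -31 + 2Pb, so Pb = 42.
Sellers receive Ps = 42 + 22 = 64; Q' = 200 − 3.5·42 = 53.
The subsidy expands output by 53 − 25 = 28 past the efficient level; on those units the gap between marginal cost and willingness to pay runs from 0 up to 22.
DWL = ½ × 22 × 28 = 308.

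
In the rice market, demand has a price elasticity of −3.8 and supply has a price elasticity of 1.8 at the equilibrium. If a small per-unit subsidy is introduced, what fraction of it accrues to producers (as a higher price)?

Producer share = 19/28

For a small subsidy around the equilibrium, the benefit split depends on the relative slopes, which at a point are proportional to the elasticities.
Buyer share = εs/(εs + |εd|) = 1.8/(1.8 + 3.8) = 9/28; seller share = |εd|/(εs + |εd|) = 19/28.
So producers capture 19/28 of the subsidy.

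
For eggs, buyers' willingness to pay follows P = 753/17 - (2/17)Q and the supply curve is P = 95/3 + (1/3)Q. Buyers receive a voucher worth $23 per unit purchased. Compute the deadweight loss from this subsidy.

Deadweight loss = $586.5

Pre-subsidy: 753/17 - (2/17)Q = 95/3 + (1/3)Q gives Q* = 28 and P* = 41.
With the rebate, buyers effectively pay Pb = Ps − 23, where Ps is the price sellers receive.
On the curves, Pb = 753/17 - (2/17)Q and Ps = 95/3 + (1/3)Q; the wedge Ps − Pb = 23 gives 95/3 + (1/3)Q − (753/17 - (2/17)Q) = 23, so Q' = 79.
Then Pb = 753/17 − (2/17)·79 = 35 and Ps = 95/3 + (1/3)·79 = 58.
The subsidy expands output by 79 − 28 = 51 past the efficient level; on those units the gap between marginal cost and willingness to pay runs from 0 up to 23.
DWL = ½ × 23 × 51 = 586.5.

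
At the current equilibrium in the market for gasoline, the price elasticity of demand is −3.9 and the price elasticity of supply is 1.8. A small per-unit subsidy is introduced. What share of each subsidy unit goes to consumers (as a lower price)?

For a small subsidy around the equilibrium, the benefit split depends on the relative slopes, which at a point are proportional to the elasticities.
Buyer share = εs/(εs + |εd|) = 1.8/(1.8 + 3.9) = 6/19; seller share = |εd|/(εs + |εd|) = 13/19.

Consumer share = 6/19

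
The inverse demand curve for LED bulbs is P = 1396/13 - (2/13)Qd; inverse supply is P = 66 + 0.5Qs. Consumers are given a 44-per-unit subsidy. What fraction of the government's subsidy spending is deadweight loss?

DWL / government spending = 143/555

Pre-subsidy: 1396/13 - (2/13)Q = 66 + 0.5Q gives Q* = 1076/17 and P* = 1660/17.
With the rebate, buyers effectively pay Pb = Ps − 44, where Ps is the price sellers receive.
On the curves, Pb = 1396/13 - (2/13)Q and Ps = 66 + 0.5Q; the wedge Ps − Pb = 44 gives 66 + 0.5Q − (1396/13 - (2/13)Q) = 44, so Q' = 2220/17.
Then Pb = 1396/13 − (2/13)·(2220/17) = 1484/17 and Ps = 66 + 0.5·(2220/17) = 2232/17.
ΔCS = ½(1076/17 + 2220/17)(1660/17 − 1484/17) = 290048/289; ΔPS = ½(1076/17 + 2220/17)(2232/17 − 1660/17) = 942656/289.
Government spending = 44 × 2220/17 = 97680/17.
DWL = ½ × 44 × (2220/17 − 1076/17) = 25168/17; fraction = (25168/17) / (97680/17) = 143/555.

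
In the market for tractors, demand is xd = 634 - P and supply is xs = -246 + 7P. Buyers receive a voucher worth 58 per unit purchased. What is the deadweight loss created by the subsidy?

Deadweight loss = 1471.75

Pre-subsidy: 634 - P = -246 + 7P gives P* = 110, x* = 524.
With the rebate, buyers effectively pay Pb = Ps − 58, where Ps is the price sellers receive.
Demand in terms of Ps becomes xd = 634 − 1(Ps − 58) = 692 - Ps. Setting this equal to supply: 692 - Ps = -246 + 7Ps, so Ps = 117.25.
Buyers pay Pb = 117.25 − 58 = 59.25; x' = -246 + 7·117.25 = 574.75.
The subsidy expands output by 574.75 − 524 = 50.75 past the efficient level; on those units the gap between marginal cost and willingness to pay runs from 0 up to 58.
DWL = ½ × 58 × 50.75 = 1471.75.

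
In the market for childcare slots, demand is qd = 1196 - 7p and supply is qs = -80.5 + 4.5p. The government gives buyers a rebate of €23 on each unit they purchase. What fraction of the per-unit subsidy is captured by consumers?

Pre-subsidy: 1196 - 7p = -80.5 + 4.5p gives p* = 111, q* = 419.
With the rebate, buyers effectively pay pb = ps − 23, where ps is the price sellers receive.
Demand in terms of ps becomes qd = 1196 − 7(ps − 23) = 1357 - 7ps. Setting this equal to supply: 1357 - 7ps = -80.5 + 4.5ps, so ps = 125.
Buyers pay pb = 125 − 23 = 102; q' = -80.5 + 4.5·125 = 482.
Buyers' price falls by p* − pb = 111 − 102 = 9; sellers' price rises by ps − p* = 125 − 111 = 14.
So consumers capture 9/23 = 9/23 of each unit of subsidy.

Consumer share = 9/23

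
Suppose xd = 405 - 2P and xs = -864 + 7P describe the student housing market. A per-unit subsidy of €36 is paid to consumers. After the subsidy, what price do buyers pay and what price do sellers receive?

Pre-subsidy: 405 - 2P = -864 + 7P gives P* = 141, x* = 123.
With the rebate, buyers effectively pay Pb = Ps − 36, where Ps is the price sellers receive.
Demand in terms of Ps becomes xd = 405 − 2(Ps − 36) = 477 - 2Ps. Setting this equal to supply: 477 - 2Ps = -864 + 7Ps, so Ps = 149.
Buyers pay Pb = 149 − 36 = 113; x' = -864 + 7·149 = 179.

Buyers pay €113; sellers receive €149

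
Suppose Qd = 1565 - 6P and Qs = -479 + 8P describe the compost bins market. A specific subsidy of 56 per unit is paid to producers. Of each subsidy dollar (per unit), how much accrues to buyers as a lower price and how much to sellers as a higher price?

Pre-subsidy: 1565 - 6P = -479 + 8P gives P* = 146, Q* = 689.
With the subsidy, sellers receive Ps = Pb + 56 for each unit, where Pb is the price buyers pay.
Supply in terms of Pb becomes Qs = -479 + 8(Pb + 56) = -31 + 8Pb. Setting this equal to demand: 1565 - 6Pb = -31 + 8Pb, so Pb = 114.
Sellers receive Ps = 114 + 56 = 170; Q' = 1565 − 6·114 = 881.
Buyers' price falls by P* − Pb = 146 − 114 = 32; sellers' price rises by Ps − P* = 170 − 146 = 24.

Buyers gain 32 per unit; sellers gain 24 per unit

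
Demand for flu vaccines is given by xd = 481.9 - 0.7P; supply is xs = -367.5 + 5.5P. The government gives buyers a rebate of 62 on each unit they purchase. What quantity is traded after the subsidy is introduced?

Pre-subsidy: 481.9 - 0.7P = -367.5 + 5.5P gives P* = 137, x* = 386.
With the rebate, buyers effectively pay Pb = Ps − 62, where Ps is the price sellers receive.
Demand in terms of Ps becomes xd = 481.9 − 0.7(Ps − 62) = 525.3 - 0.7Ps. Setting this equal to supply: 525.3 - 0.7Ps = -367.5 + 5.5Ps, so Ps = 144.
Buyers pay Pb = 144 − 62 = 82; x' = -367.5 + 5.5·144 = 424.5.

x' = 424.5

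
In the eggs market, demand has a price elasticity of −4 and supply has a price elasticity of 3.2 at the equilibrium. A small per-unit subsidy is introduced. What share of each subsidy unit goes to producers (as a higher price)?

Producer share = 5/9

For a small subsidy around the equilibrium, the benefit split depends on the relative slopes, which at a point are proportional to the elasticities.
Buyer share = εs/(εs + |εd|) = 3.2/(3.2 + 4) = 4/9; seller share = |εd|/(εs + |εd|) = 5/9.
So producers capture 5/9 of the subsidy.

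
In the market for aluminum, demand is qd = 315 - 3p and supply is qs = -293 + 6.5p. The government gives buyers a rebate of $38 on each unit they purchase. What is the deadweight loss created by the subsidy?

Deadweight loss = $1482

Pre-subsidy: 315 - 3p = -293 + 6.5p gives p* = 64, q* = 123.
With the rebate, buyers effectively pay pb = ps − 38, where ps is the price sellers receive.
Demand in terms of ps becomes qd = 315 − 3(ps − 38) = 429 - 3ps. Setting this equal to supply: 429 - 3ps = -293 + 6.5ps, so ps = 76.
Buyers pay pb = 76 − 38 = 38; q' = -293 + 6.5·76 = 201.
The subsidy expands output by 201 − 123 = 78 past the efficient level; on those units the gap between marginal cost and willingness to pay runs from 0 up to 38.
DWL = ½ × 38 × 78 = 1482.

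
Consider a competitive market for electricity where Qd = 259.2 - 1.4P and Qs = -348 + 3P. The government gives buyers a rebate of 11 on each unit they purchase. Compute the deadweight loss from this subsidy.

Pre-subsidy: 259.2 - 1.4P = -348 + 3P gives P* = 138, Q* = 66.
With the rebate, buyers effectively pay Pb = Ps − 11, where Ps is the price sellers receive.
Demand in terms of Ps becomes Qd = 259.2 − 1.4(Ps − 11) = 274.6 - 1.4Ps. Setting this equal to supply: 274.6 - 1.4Ps = -348 + 3Ps, so Ps = 141.5.
Buyers pay Pb = 141.5 − 11 = 130.5; Q' = -348 + 3·141.5 = 76.5.
The subsidy expands output by 76.5 − 66 = 10.5 past the efficient level; on those units the gap between marginal cost and willingness to pay runs from 0 up to 11.
DWL = ½ × 11 × 10.5 = 57.75.

Deadweight loss = 57.75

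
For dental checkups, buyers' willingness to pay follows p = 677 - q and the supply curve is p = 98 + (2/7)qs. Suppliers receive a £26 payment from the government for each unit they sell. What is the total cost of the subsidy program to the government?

Pre-subsidy: 677 - q = 98 + (2/7)q gives q* = 1351/3 and p* = 680/3.
With the subsidy, sellers receive ps = pb + 26 for each unit, where pb is the price buyers pay.
On the curves, pb = 677 - q and ps = 98 + (2/7)q; the wedge ps − pb = 26 gives 98 + (2/7)q − (677 - q) = 26, so q' = 4235/9.
Then pb = 677 − 1·(4235/9) = 1858/9 and ps = 98 + (2/7)·(4235/9) = 2092/9.
Government outlay = subsidy × quantity = 26 × 4235/9 = 110110/9.

Government cost = 110110/9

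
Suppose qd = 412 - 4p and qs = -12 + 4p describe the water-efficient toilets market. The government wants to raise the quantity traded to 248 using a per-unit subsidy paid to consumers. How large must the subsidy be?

Required subsidy s = 24 per unit

At q = 248, invert demand for the buyer price: pb = (412 − 248)/4 = 41; invert supply for the seller price: ps = (248 − (-12))/4 = 65.
The subsidy must fill the gap: s = ps − pb = 65 − 41 = 24.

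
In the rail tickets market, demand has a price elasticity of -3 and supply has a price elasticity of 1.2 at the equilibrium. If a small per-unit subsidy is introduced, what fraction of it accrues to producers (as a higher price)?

Producer share = 5/7

For a small subsidy around the equilibrium, the benefit split depends on the relative slopes, which at a point are proportional to the elasticities.
Buyer share = εs/(εs + |εd|) = 1.2/(1.2 + 3) = 2/7; seller share = |εd|/(εs + |εd|) = 5/7.
So producers capture 5/7 of the subsidy.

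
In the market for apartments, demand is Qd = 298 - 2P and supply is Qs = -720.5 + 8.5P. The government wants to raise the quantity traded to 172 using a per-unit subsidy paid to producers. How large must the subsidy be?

At Q = 172, invert demand for the buyer price: Pb = (298 − 172)/2 = 63; invert supply for the seller price: Ps = (172 − (-720.5))/8.5 = 105.
The subsidy must fill the gap: s = Ps − Pb = 105 − 63 = 42.

Required subsidy s = 42 per unit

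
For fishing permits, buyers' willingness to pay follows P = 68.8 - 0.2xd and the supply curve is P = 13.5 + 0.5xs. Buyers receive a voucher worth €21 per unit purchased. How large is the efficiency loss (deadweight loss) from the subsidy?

Pre-subsidy: 68.8 - 0.2x = 13.5 + 0.5x gives x* = 79 and P* = 53.
With the rebate, buyers effectively pay Pb = Ps − 21, where Ps is the price sellers receive.
On the curves, Pb = 68.8 - 0.2x and Ps = 13.5 + 0.5x; the wedge Ps − Pb = 21 gives 13.5 + 0.5x − (68.8 - 0.2x) = 21, so x' = 109.
Then Pb = 68.8 − 0.2·109 = 47 and Ps = 13.5 + 0.5·109 = 68.
The subsidy expands output by 109 − 79 = 30 past the efficient level; on those units the gap between marginal cost and willingness to pay runs from 0 up to 21.
DWL = ½ × 21 × 30 = 315.

Deadweight loss = €315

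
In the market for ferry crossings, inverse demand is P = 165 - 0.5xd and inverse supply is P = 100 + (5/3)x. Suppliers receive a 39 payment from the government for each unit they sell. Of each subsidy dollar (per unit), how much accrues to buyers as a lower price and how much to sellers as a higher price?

Buyers gain 9 per unit; sellers gain 30 per unit

Pre-subsidy: 165 - 0.5x = 100 + (5/3)x gives x* = 30 and P* = 150.
With the subsidy, sellers receive Ps = Pb + 39 for each unit, where Pb is the price buyers pay.
On the curves, Pb = 165 - 0.5x and Ps = 100 + (5/3)x; the wedge Ps − Pb = 39 gives 100 + (5/3)x − (165 - 0.5x) = 39, so x' = 48.
Then Pb = 165 − 0.5·48 = 141 and Ps = 100 + (5/3)·48 = 180.
Buyers' price falls by P* − Pb = 150 − 141 = 9; sellers' price rises by Ps − P* = 180 − 150 = 30.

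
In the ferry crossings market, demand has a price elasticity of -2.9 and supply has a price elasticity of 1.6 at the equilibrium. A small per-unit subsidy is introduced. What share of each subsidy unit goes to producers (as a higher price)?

Producer share = 29/45

For a small subsidy around the equilibrium, the benefit split depends on the relative slopes, which at a point are proportional to the elasticities.
Buyer share = εs/(εs + |εd|) = 1.6/(1.6 + 2.9) = 16/45; seller share = |εd|/(εs + |εd|) = 29/45.
So producers capture 29/45 of the subsidy.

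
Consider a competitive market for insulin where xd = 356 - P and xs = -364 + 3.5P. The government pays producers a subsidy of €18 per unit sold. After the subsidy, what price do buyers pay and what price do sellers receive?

Pre-subsidy: 356 - P = -364 + 3.5P gives P* = 160, x* = 196.
With the subsidy, sellers receive Ps = Pb + 18 for each unit, where Pb is the price buyers pay.
Supply in terms of Pb becomes xs = -364 + 3.5(Pb + 18) = -301 + 3.5Pb. Setting this equal to demand: 356 - Pb = -301 + 3.5Pb, so Pb = 146.
Sellers receive Ps = 146 + 18 = 164; x' = 356 − 1·146 = 210.

Buyers pay €146; sellers receive €164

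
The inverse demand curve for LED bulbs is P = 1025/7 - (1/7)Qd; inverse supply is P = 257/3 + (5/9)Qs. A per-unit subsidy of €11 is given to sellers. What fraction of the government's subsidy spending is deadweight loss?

DWL / government spending = 21/274

Pre-subsidy: 1025/7 - (1/7)Q = 257/3 + (5/9)Q gives Q* = 87 and P* = 134.
With the subsidy, sellers receive Ps = Pb + 11 for each unit, where Pb is the price buyers pay.
On the curves, Pb = 1025/7 - (1/7)Q and Ps = 257/3 + (5/9)Q; the wedge Ps − Pb = 11 gives 257/3 + (5/9)Q − (1025/7 - (1/7)Q) = 11, so Q' = 102.75.
Then Pb = 1025/7 − (1/7)·102.75 = 131.75 and Ps = 257/3 + (5/9)·102.75 = 142.75.
ΔCS = ½(87 + 102.75)(134 − 131.75) = 213.46875; ΔPS = ½(87 + 102.75)(142.75 − 134) = 830.15625.
Government spending = 11 × 102.75 = 1130.25.
DWL = ½ × 11 × (102.75 − 87) = 86.625; fraction = 86.625 / 1130.25 = 21/274.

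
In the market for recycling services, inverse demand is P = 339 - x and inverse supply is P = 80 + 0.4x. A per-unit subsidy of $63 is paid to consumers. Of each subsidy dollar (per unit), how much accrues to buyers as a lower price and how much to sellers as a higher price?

Buyers gain $45 per unit; sellers gain $18 per unit

Pre-subsidy: 339 - x = 80 + 0.4x gives x* = 185 and P* = 154.
With the rebate, buyers effectively pay Pb = Ps − 63, where Ps is the price sellers receive.
On the curves, Pb = 339 - x and Ps = 80 + 0.4x; the wedge Ps − Pb = 63 gives 80 + 0.4x − (339 - x) = 63, so x' = 230.
Then Pb = 339 − 1·230 = 109 and Ps = 80 + 0.4·230 = 172.
Buyers' price falls by P* − Pb = 154 − 109 = 45; sellers' price rises by Ps − P* = 172 − 154 = 18.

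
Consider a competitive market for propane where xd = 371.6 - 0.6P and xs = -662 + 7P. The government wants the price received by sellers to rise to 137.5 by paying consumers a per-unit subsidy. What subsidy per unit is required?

Required subsidy s = 19 per unit

At a seller price of 137.5, quantity supplied is -662 + 7·137.5 = 300.5.
Buyers absorb 300.5 only when they pay Pb with 371.6 − 0.6·Pb = 300.5, i.e. Pb = 118.5.
s = Ps − Pb = 137.5 − 118.5 = 19.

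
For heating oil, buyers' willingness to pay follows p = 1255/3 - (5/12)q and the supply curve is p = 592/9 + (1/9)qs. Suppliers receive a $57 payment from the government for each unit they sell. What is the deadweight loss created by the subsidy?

Deadweight loss = $3078

Pre-subsidy: 1255/3 - (5/12)q = 592/9 + (1/9)q gives q* = 668 and p* = 140.
With the subsidy, sellers receive ps = pb + 57 for each unit, where pb is the price buyers pay.
On the curves, pb = 1255/3 - (5/12)q and ps = 592/9 + (1/9)q; the wedge ps − pb = 57 gives 592/9 + (1/9)q − (1255/3 - (5/12)q) = 57, so q' = 776.
Then pb = 1255/3 − (5/12)·776 = 95 and ps = 592/9 + (1/9)·776 = 152.
The subsidy expands output by 776 − 668 = 108 past the efficient level; on those units the gap between marginal cost and willingness to pay runs from 0 up to 57.
DWL = ½ × 57 × 108 = 3078.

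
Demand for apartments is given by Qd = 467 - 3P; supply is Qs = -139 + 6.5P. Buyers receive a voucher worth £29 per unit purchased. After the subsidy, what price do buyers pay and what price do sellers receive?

Buyers pay 835/19; sellers receive 1386/19

Pre-subsidy: 467 - 3P = -139 + 6.5P gives P* = 1212/19, Q* = 5237/19.
With the rebate, buyers effectively pay Pb = Ps − 29, where Ps is the price sellers receive.
Demand in terms of Ps becomes Qd = 467 − 3(Ps − 29) = 554 - 3Ps. Setting this equal to supply: 554 - 3Ps = -139 + 6.5Ps, so Ps = 1386/19.
Buyers pay Pb = 1386/19 − 29 = 835/19; Q' = -139 + 6.5·(1386/19) = 6368/19.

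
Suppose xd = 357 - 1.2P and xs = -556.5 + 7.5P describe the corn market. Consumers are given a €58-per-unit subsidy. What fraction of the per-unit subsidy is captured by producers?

Pre-subsidy: 357 - 1.2P = -556.5 + 7.5P gives P* = 105, x* = 231.
With the rebate, buyers effectively pay Pb = Ps − 58, where Ps is the price sellers receive.
Demand in terms of Ps becomes xd = 357 − 1.2(Ps − 58) = 426.6 - 1.2Ps. Setting this equal to supply: 426.6 - 1.2Ps = -556.5 + 7.5Ps, so Ps = 113.
Buyers pay Pb = 113 − 58 = 55; x' = -556.5 + 7.5·113 = 291.
Buyers' price falls by P* − Pb = 105 − 55 = 50; sellers' price rises by Ps − P* = 113 − 105 = 8.
So producers capture 8/58 = 4/29 of each unit of subsidy.

Producer share = 4/29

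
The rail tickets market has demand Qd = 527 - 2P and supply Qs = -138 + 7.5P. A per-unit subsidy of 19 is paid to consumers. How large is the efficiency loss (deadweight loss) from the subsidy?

Deadweight loss = 285

Pre-subsidy: 527 - 2P = -138 + 7.5P gives P* = 70, Q* = 387.
With the rebate, buyers effectively pay Pb = Ps − 19, where Ps is the price sellers receive.
Demand in terms of Ps becomes Qd = 527 − 2(Ps − 19) = 565 - 2Ps. Setting this equal to supply: 565 - 2Ps = -138 + 7.5Ps, so Ps = 74.
Buyers pay Pb = 74 − 19 = 55; Q' = -138 + 7.5·74 = 417.
The subsidy expands output by 417 − 387 = 30 past the efficient level; on those units the gap between marginal cost and willingness to pay runs from 0 up to 19.
DWL = ½ × 19 × 30 = 285.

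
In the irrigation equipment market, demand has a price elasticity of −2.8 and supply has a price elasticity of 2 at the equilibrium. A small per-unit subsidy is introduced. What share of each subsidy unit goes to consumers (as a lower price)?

For a small subsidy around the equilibrium, the benefit split depends on the relative slopes, which at a point are proportional to the elasticities.
Buyer share = εs/(εs + |εd|) = 2/(2 + 2.8) = 5/12; seller share = |εd|/(εs + |εd|) = 7/12.

Consumer share = 5/12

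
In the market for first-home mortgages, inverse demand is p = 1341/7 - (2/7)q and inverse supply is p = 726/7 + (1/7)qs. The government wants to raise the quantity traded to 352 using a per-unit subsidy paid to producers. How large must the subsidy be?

Required subsidy s = 63 per unit

At q = 352, from the demand curve buyers pay pb = 1341/7 − (2/7)·352 = 91; from the supply curve sellers need ps = 726/7 + (1/7)·352 = 154.
The subsidy must fill the gap: s = ps − pb = 154 − 91 = 63.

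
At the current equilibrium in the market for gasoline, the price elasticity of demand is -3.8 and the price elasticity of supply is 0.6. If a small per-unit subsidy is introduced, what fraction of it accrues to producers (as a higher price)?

Producer share = 19/22

For a small subsidy around the equilibrium, the benefit split depends on the relative slopes, which at a point are proportional to the elasticities.
Buyer share = εs/(εs + |εd|) = 0.6/(0.6 + 3.8) = 3/22; seller share = |εd|/(εs + |εd|) = 19/22.
So producers capture 19/22 of the subsidy.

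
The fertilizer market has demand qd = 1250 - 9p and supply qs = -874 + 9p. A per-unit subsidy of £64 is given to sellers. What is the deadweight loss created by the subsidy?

Pre-subsidy: 1250 - 9p = -874 + 9p gives p* = 118, q* = 188.
With the subsidy, sellers receive ps = pb + 64 for each unit, where pb is the price buyers pay.
Supply in terms of pb becomes qs = -874 + 9(pb + 64) = -298 + 9pb. Setting this equal to demand: 1250 - 9pb = -298 + 9pb, so pb = 86.
Sellers receive ps = 86 + 64 = 150; q' = 1250 − 9·86 = 476.
The subsidy expands output by 476 − 188 = 288 past the efficient level; on those units the gap between marginal cost and willingness to pay runs from 0 up to 64.
DWL = ½ × 64 × 288 = 9216.

Deadweight loss = £9216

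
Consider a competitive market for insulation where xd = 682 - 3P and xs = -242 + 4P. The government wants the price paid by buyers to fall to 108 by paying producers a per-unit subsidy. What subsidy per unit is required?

Required subsidy s = 42 per unit

At a buyer price of 108, quantity demanded is 682 − 3·108 = 358.
Sellers supply 358 only when they receive Ps with -242 + 4·Ps = 358, i.e. Ps = 150.
s = Ps − Pb = 150 − 108 = 42.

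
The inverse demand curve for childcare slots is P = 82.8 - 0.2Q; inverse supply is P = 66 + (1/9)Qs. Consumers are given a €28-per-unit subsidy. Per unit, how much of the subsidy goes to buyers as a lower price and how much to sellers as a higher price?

Pre-subsidy: 82.8 - 0.2Q = 66 + (1/9)Q gives Q* = 54 and P* = 72.
With the rebate, buyers effectively pay Pb = Ps − 28, where Ps is the price sellers receive.
On the curves, Pb = 82.8 - 0.2Q and Ps = 66 + (1/9)Q; the wedge Ps − Pb = 28 gives 66 + (1/9)Q − (82.8 - 0.2Q) = 28, so Q' = 144.
Then Pb = 82.8 − 0.2·144 = 54 and Ps = 66 + (1/9)·144 = 82.
Buyers' price falls by P* − Pb = 72 − 54 = 18; sellers' price rises by Ps − P* = 82 − 72 = 10.

Buyers gain €18 per unit; sellers gain €10 per unit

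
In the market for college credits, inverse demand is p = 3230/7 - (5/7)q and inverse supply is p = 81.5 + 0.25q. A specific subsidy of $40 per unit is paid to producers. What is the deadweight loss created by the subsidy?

Deadweight loss = 22400/27

Pre-subsidy: 3230/7 - (5/7)q = 81.5 + 0.25q gives q* = 394 and p* = 180.
With the subsidy, sellers receive ps = pb + 40 for each unit, where pb is the price buyers pay.
On the curves, pb = 3230/7 - (5/7)q and ps = 81.5 + 0.25q; the wedge ps − pb = 40 gives 81.5 + 0.25q − (3230/7 - (5/7)q) = 40, so q' = 11758/27.
Then pb = 3230/7 − (5/7)·(11758/27) = 4060/27 and ps = 81.5 + 0.25·(11758/27) = 5140/27.
The subsidy expands output by 11758/27 − 394 = 1120/27 past the efficient level; on those units the gap between marginal cost and willingness to pay runs from 0 up to 40.
DWL = ½ × 40 × 1120/27 = 22400/27.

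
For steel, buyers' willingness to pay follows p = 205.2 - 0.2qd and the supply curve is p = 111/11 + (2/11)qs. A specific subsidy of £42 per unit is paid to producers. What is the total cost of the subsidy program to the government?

Government cost = £26082

Pre-subsidy: 205.2 - 0.2q = 111/11 + (2/11)q gives q* = 511 and p* = 103.
With the subsidy, sellers receive ps = pb + 42 for each unit, where pb is the price buyers pay.
On the curves, pb = 205.2 - 0.2q and ps = 111/11 + (2/11)q; the wedge ps − pb = 42 gives 111/11 + (2/11)q − (205.2 - 0.2q) = 42, so q' = 621.
Then pb = 205.2 − 0.2·621 = 81 and ps = 111/11 + (2/11)·621 = 123.
Government outlay = subsidy × quantity = 42 × 621 = 26082.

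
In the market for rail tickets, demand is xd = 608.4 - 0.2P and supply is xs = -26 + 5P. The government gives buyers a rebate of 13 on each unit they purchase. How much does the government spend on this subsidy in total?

Government cost = 7624.5

Pre-subsidy: 608.4 - 0.2P = -26 + 5P gives P* = 122, x* = 584.
With the rebate, buyers effectively pay Pb = Ps − 13, where Ps is the price sellers receive.
Demand in terms of Ps becomes xd = 608.4 − 0.2(Ps − 13) = 611 - 0.2Ps. Setting this equal to supply: 611 - 0.2Ps = -26 + 5Ps, so Ps = 122.5.
Buyers pay Pb = 122.5 − 13 = 109.5; x' = -26 + 5·122.5 = 586.5.
Government outlay = subsidy × quantity = 13 × 586.5 = 7624.5.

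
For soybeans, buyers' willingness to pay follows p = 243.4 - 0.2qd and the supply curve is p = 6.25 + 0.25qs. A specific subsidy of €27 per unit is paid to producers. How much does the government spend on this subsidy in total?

Government cost = €15849

Pre-subsidy: 243.4 - 0.2q = 6.25 + 0.25q gives q* = 527 and p* = 138.
With the subsidy, sellers receive ps = pb + 27 for each unit, where pb is the price buyers pay.
On the curves, pb = 243.4 - 0.2q and ps = 6.25 + 0.25q; the wedge ps − pb = 27 gives 6.25 + 0.25q − (243.4 - 0.2q) = 27, so q' = 587.
Then pb = 243.4 − 0.2·587 = 126 and ps = 6.25 + 0.25·587 = 153.
Government outlay = subsidy × quantity = 27 × 587 = 15849.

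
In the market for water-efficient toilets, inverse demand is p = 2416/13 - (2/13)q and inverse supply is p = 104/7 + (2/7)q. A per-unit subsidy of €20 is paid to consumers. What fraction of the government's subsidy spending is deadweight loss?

Pre-subsidy: 2416/13 - (2/13)q = 104/7 + (2/7)q gives q* = 389 and p* = 126.
With the rebate, buyers effectively pay pb = ps − 20, where ps is the price sellers receive.
On the curves, pb = 2416/13 - (2/13)q and ps = 104/7 + (2/7)q; the wedge ps − pb = 20 gives 104/7 + (2/7)q − (2416/13 - (2/13)q) = 20, so q' = 434.5.
Then pb = 2416/13 − (2/13)·434.5 = 119 and ps = 104/7 + (2/7)·434.5 = 139.
ΔCS = ½(389 + 434.5)(126 − 119) = 2882.25; ΔPS = ½(389 + 434.5)(139 − 126) = 5352.75.
Government spending = 20 × 434.5 = 8690.
DWL = ½ × 20 × (434.5 − 389) = 455; fraction = 455 / 8690 = 91/1738.

DWL / government spending = 91/1738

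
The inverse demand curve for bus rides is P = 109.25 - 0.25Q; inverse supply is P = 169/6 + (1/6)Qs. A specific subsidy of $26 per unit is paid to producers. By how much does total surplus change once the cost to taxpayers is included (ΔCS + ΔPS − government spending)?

Pre-subsidy: 109.25 - 0.25Q = 169/6 + (1/6)Q gives Q* = 194.6 and P* = 60.6.
With the subsidy, sellers receive Ps = Pb + 26 for each unit, where Pb is the price buyers pay.
On the curves, Pb = 109.25 - 0.25Q and Ps = 169/6 + (1/6)Q; the wedge Ps − Pb = 26 gives 169/6 + (1/6)Q − (109.25 - 0.25Q) = 26, so Q' = 257.
Then Pb = 109.25 − 0.25·257 = 45 and Ps = 169/6 + (1/6)·257 = 71.
ΔCS = ½(194.6 + 257)(60.6 − 45) = 3522.48; ΔPS = ½(194.6 + 257)(71 − 60.6) = 2348.32.
Government spending = 26 × 257 = 6682.
Net change = 3522.48 + 2348.32 − 6682 = -811.2. The loss equals the DWL triangle ½·26·62.4.

Net change in total surplus = -$811.2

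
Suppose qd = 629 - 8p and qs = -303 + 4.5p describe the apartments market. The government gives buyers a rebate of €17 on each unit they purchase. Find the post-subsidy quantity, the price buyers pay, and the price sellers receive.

Pre-subsidy: 629 - 8p = -303 + 4.5p gives p* = 74.56, q* = 32.52.
With the rebate, buyers effectively pay pb = ps − 17, where ps is the price sellers receive.
Demand in terms of ps becomes qd = 629 − 8(ps − 17) = 765 - 8ps. Setting this equal to supply: 765 - 8ps = -303 + 4.5ps, so ps = 85.44.
Buyers pay pb = 85.44 − 17 = 68.44; q' = -303 + 4.5·85.44 = 81.48.

q' = 81.48; buyers pay €68.44; sellers receive €85.44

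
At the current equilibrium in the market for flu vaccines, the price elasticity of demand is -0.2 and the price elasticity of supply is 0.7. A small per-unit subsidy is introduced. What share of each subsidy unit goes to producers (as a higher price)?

Producer share = 2/9

For a small subsidy around the equilibrium, the benefit split depends on the relative slopes, which at a point are proportional to the elasticities.
Buyer share = εs/(εs + |εd|) = 0.7/(0.7 + 0.2) = 7/9; seller share = |εd|/(εs + |εd|) = 2/9.
So producers capture 2/9 of the subsidy.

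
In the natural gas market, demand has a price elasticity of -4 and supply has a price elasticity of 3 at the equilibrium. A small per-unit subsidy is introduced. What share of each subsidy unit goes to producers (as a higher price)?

Producer share = 4/7

For a small subsidy around the equilibrium, the benefit split depends on the relative slopes, which at a point are proportional to the elasticities.
Buyer share = εs/(εs + |εd|) = 3/(3 + 4) = 3/7; seller share = |εd|/(εs + |εd|) = 4/7.
So producers capture 4/7 of the subsidy.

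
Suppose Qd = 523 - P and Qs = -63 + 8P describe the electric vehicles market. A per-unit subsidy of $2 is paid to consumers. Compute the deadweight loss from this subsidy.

Pre-subsidy: 523 - P = -63 + 8P gives P* = 586/9, Q* = 4121/9.
With the rebate, buyers effectively pay Pb = Ps − 2, where Ps is the price sellers receive.
Demand in terms of Ps becomes Qd = 523 − 1(Ps − 2) = 525 - Ps. Setting this equal to supply: 525 - Ps = -63 + 8Ps, so Ps = 196/3.
Buyers pay Pb = 196/3 − 2 = 190/3; Q' = -63 + 8·(196/3) = 1379/3.
The subsidy expands output by 1379/3 − 4121/9 = 16/9 past the efficient level; on those units the gap between marginal cost and willingness to pay runs from 0 up to 2.
DWL = ½ × 2 × 16/9 = 16/9.

Deadweight loss = 16/9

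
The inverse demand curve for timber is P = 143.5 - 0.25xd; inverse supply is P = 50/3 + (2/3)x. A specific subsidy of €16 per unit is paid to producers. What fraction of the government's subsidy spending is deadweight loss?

DWL / government spending = 48/857

Pre-subsidy: 143.5 - 0.25x = 50/3 + (2/3)x gives x* = 1522/11 and P* = 1198/11.
With the subsidy, sellers receive Ps = Pb + 16 for each unit, where Pb is the price buyers pay.
On the curves, Pb = 143.5 - 0.25x and Ps = 50/3 + (2/3)x; the wedge Ps − Pb = 16 gives 50/3 + (2/3)x − (143.5 - 0.25x) = 16, so x' = 1714/11.
Then Pb = 143.5 − 0.25·(1714/11) = 1150/11 and Ps = 50/3 + (2/3)·(1714/11) = 1326/11.
ΔCS = ½(1522/11 + 1714/11)(1198/11 − 1150/11) = 77664/121; ΔPS = ½(1522/11 + 1714/11)(1326/11 − 1198/11) = 207104/121.
Government spending = 16 × 1714/11 = 27424/11.
DWL = ½ × 16 × (1714/11 − 1522/11) = 1536/11; fraction = (1536/11) / (27424/11) = 48/857.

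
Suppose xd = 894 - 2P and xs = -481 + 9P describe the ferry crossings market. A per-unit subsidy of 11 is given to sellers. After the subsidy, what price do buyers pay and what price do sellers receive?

Pre-subsidy: 894 - 2P = -481 + 9P gives P* = 125, x* = 644.
With the subsidy, sellers receive Ps = Pb + 11 for each unit, where Pb is the price buyers pay.
Supply in terms of Pb becomes xs = -481 + 9(Pb + 11) = -382 + 9Pb. Setting this equal to demand: 894 - 2Pb = -382 + 9Pb, so Pb = 116.
Sellers receive Ps = 116 + 11 = 127; x' = 894 − 2·116 = 662.

Buyers pay 116; sellers receive 127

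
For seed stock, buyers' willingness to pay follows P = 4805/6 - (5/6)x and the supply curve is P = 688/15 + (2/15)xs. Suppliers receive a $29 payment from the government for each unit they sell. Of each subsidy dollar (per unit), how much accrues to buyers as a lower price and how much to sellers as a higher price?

Pre-subsidy: 4805/6 - (5/6)x = 688/15 + (2/15)x gives x* = 781 and P* = 150.
With the subsidy, sellers receive Ps = Pb + 29 for each unit, where Pb is the price buyers pay.
On the curves, Pb = 4805/6 - (5/6)x and Ps = 688/15 + (2/15)x; the wedge Ps − Pb = 29 gives 688/15 + (2/15)x − (4805/6 - (5/6)x) = 29, so x' = 811.
Then Pb = 4805/6 − (5/6)·811 = 125 and Ps = 688/15 + (2/15)·811 = 154.
Buyers' price falls by P* − Pb = 150 − 125 = 25; sellers' price rises by Ps − P* = 154 − 150 = 4.

Buyers gain $25 per unit; sellers gain $4 per unit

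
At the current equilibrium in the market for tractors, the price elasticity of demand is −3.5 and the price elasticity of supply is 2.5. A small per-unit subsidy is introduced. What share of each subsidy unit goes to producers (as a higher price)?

Producer share = 7/12

For a small subsidy around the equilibrium, the benefit split depends on the relative slopes, which at a point are proportional to the elasticities.
Buyer share = εs/(εs + |εd|) = 2.5/(2.5 + 3.5) = 5/12; seller share = |εd|/(εs + |εd|) = 7/12.
So producers capture 7/12 of the subsidy.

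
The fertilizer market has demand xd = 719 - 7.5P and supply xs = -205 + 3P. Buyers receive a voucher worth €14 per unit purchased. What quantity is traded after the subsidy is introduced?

x' = 89

Pre-subsidy: 719 - 7.5P = -205 + 3P gives P* = 88, x* = 59.
With the rebate, buyers effectively pay Pb = Ps − 14, where Ps is the price sellers receive.
Demand in terms of Ps becomes xd = 719 − 7.5(Ps − 14) = 824 - 7.5Ps. Setting this equal to supply: 824 - 7.5Ps = -205 + 3Ps, so Ps = 98.
Buyers pay Pb = 98 − 14 = 84; x' = -205 + 3·98 = 89.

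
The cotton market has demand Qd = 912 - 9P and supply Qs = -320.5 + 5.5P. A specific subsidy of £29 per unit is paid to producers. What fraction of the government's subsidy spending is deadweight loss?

Pre-subsidy: 912 - 9P = -320.5 + 5.5P gives P* = 85, Q* = 147.
With the subsidy, sellers receive Ps = Pb + 29 for each unit, where Pb is the price buyers pay.
Supply in terms of Pb becomes Qs = -320.5 + 5.5(Pb + 29) = -161 + 5.5Pb. Setting this equal to demand: 912 - 9Pb = -161 + 5.5Pb, so Pb = 74.
Sellers receive Ps = 74 + 29 = 103; Q' = 912 − 9·74 = 246.
ΔCS = ½(147 + 246)(85 − 74) = 2161.5; ΔPS = ½(147 + 246)(103 − 85) = 3537.
Government spending = 29 × 246 = 7134.
DWL = ½ × 29 × (246 − 147) = 1435.5; fraction = 1435.5 / 7134 = 33/164.

DWL / government spending = 33/164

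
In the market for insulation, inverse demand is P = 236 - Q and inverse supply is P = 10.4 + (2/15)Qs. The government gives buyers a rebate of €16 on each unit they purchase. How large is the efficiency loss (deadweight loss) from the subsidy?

Pre-subsidy: 236 - Q = 10.4 + (2/15)Q gives Q* = 3384/17 and P* = 628/17.
With the rebate, buyers effectively pay Pb = Ps − 16, where Ps is the price sellers receive.
On the curves, Pb = 236 - Q and Ps = 10.4 + (2/15)Q; the wedge Ps − Pb = 16 gives 10.4 + (2/15)Q − (236 - Q) = 16, so Q' = 3624/17.
Then Pb = 236 − 1·(3624/17) = 388/17 and Ps = 10.4 + (2/15)·(3624/17) = 660/17.
The subsidy expands output by 3624/17 − 3384/17 = 240/17 past the efficient level; on those units the gap between marginal cost and willingness to pay runs from 0 up to 16.
DWL = ½ × 16 × 240/17 = 1920/17.

Deadweight loss = 1920/17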